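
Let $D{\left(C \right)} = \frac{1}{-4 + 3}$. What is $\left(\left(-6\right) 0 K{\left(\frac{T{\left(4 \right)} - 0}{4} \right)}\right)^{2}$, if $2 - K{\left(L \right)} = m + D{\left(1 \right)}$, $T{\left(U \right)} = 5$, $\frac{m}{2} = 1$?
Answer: $0$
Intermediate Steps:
$m = 2$ ($m = 2 \cdot 1 = 2$)
$D{\left(C \right)} = -1$ ($D{\left(C \right)} = \frac{1}{-1} = -1$)
$K{\left(L \right)} = 1$ ($K{\left(L \right)} = 2 - \left(2 - 1\right) = 2 - 1 = 1$)
$\left(\left(-6\right) 0 K{\left(\frac{T{\left(4 \right)} - 0}{4} \right)}\right)^{2} = \left(\left(-6\right) 0 \cdot 1\right)^{2} = \left(0 \cdot 1\right)^{2} = 0^{2} = 0$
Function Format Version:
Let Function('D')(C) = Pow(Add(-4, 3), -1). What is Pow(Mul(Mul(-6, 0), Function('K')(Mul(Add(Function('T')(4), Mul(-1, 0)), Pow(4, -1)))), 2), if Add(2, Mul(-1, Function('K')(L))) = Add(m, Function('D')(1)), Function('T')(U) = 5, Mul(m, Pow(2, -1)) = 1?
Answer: 0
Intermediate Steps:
m = 2 (m = Mul(2, 1) = 2)
Function('D')(C) = -1 (Function('D')(C) = Pow(-1, -1) = -1)
Function('K')(L) = 1 (Function('K')(L) = Add(2, Mul(-1, Add(2, -1))) = Add(2, Mul(-1, 1)) = Add(2, -1) = 1)
Pow(Mul(Mul(-6, 0), Function('K')(Mul(Add(Function('T')(4), Mul(-1, 0)), Pow(4, -1)))), 2) = Pow(Mul(Mul(-6, 0), 1), 2) = Pow(Mul(0, 1), 2) = Pow(0, 2) = 0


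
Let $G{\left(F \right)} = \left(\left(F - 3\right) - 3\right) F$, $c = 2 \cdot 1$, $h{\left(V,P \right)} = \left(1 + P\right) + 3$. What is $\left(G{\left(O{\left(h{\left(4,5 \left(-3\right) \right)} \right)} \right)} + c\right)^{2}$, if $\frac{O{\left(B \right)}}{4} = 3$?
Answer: $5476$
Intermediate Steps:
$h{\left(V,P \right)} = 4 + P$
$O{\left(B \right)} = 12$ ($O{\left(B \right)} = 4 \cdot 3 = 12$)
$c = 2$
$G{\left(F \right)} = F \left(-6 + F\right)$ ($G{\left(F \right)} = \left(\left(-3 + F\right) - 3\right) F = \left(-6 + F\right) F = F \left(-6 + F\right)$)
$\left(G{\left(O{\left(h{\left(4,5 \left(-3\right) \right)} \right)} \right)} + c\right)^{2} = \left(12 \left(-6 + 12\right) + 2\right)^{2} = \left(12 \cdot 6 + 2\right)^{2} = \left(72 + 2\right)^{2} = 74^{2} = 5476$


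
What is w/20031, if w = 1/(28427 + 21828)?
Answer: 1/1006657905 ≈ 9.9339e-10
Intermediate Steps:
w = 1/50255 ≈ 1.9899e-5
w/20031 = (1/50255)/20031 = (1/50255)*(1/20031) = 1/1006657905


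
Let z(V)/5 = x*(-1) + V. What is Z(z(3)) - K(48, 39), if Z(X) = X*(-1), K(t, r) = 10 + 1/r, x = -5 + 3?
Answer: -1366/39 ≈ -35.026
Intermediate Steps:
x = -2
z(V) = 10 + 5*V (z(V) = 5*(-2*(-1) + V) = 5*(2 + V) = 10 + 5*V)
Z(X) = -X
Z(z(3)) - K(48, 39) = -(10 + 5*3) - (10 + 1/39) = -(10 + 15) - (10 + 1/39) = -1*25 - 1*391/39 = -25 - 391/39 = -1366/39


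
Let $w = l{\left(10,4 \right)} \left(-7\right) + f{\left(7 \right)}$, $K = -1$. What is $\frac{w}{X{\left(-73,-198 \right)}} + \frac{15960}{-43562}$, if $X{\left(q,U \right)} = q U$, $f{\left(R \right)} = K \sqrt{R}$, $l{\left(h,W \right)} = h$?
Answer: $- \frac{58433795}{157411287} - \frac{\sqrt{7}}{14454} \approx -0.3714$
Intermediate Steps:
$f{\left(R \right)} = - \sqrt{R}$
$X{\left(q,U \right)} = U q$
$w = -70 - \sqrt{7}$ ($w = 10 \left(-7\right) - \sqrt{7} = -70 - \sqrt{7} \approx -72.646$)
$\frac{w}{X{\left(-73,-198 \right)}} + \frac{15960}{-43562} = \frac{-70 - \sqrt{7}}{\left(-198\right) \left(-73\right)} + \frac{15960}{-43562} = \frac{-70 - \sqrt{7}}{14454} + 15960 \left(- \frac{1}{43562}\right) = \left(-70 - \sqrt{7}\right) \frac{1}{14454} - \frac{7980}{21781} = \left(- \frac{35}{7227} - \frac{\sqrt{7}}{14454}\right) - \frac{7980}{21781} = - \frac{58433795}{157411287} - \frac{\sqrt{7}}{14454}$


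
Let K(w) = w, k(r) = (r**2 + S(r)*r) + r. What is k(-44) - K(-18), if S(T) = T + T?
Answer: 5782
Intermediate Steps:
S(T) = 2*T
k(r) = r + 3*r**2 (k(r) = (r**2 + (2*r)*r) + r = (r**2 + 2*r**2) + r = 3*r**2 + r = r + 3*r**2)
k(-44) - K(-18) = -44*(1 + 3*(-44)) - 1*(-18) = -44*(1 - 132) + 18 = -44*(-131) + 18 = 5764 + 18 = 5782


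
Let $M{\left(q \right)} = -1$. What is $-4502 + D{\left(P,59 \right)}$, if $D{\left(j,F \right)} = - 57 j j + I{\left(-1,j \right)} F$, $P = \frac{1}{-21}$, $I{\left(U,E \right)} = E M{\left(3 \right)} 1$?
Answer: $- \frac{661400}{147} \approx -4499.3$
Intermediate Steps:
$I{\left(U,E \right)} = - E$ ($I{\left(U,E \right)} = E \left(-1\right) 1 = - E 1 = - E$)
$P = - \frac{1}{21} \approx -0.047619$
$D{\left(j,F \right)} = - 57 j^{2} - F j$ ($D{\left(j,F \right)} = - 57 j j + - j F = - 57 j^{2} - F j$)
$-4502 + D{\left(P,59 \right)} = -4502 - \frac{\left(-1\right) 59 - - \frac{19}{7}}{21} = -4502 - \frac{-59 + \frac{19}{7}}{21} = -4502 - - \frac{394}{147} = -4502 + \frac{394}{147} = - \frac{661400}{147}$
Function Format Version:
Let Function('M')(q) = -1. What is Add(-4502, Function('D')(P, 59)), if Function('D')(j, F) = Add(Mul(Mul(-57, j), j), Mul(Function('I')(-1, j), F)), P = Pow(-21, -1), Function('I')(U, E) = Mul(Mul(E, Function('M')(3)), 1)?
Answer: Rational(-661400, 147) ≈ -4499.3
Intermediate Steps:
Function('I')(U, E) = Mul(-1, E) (Function('I')(U, E) = Mul(Mul(E, -1), 1) = Mul(Mul(-1, E), 1) = Mul(-1, E))
P = Rational(-1, 21) ≈ -0.047619
Function('D')(j, F) = Add(Mul(-57, Pow(j, 2)), Mul(-1, F, j)) (Function('D')(j, F) = Add(Mul(Mul(-57, j), j), Mul(Mul(-1, j), F)) = Add(Mul(-57, Pow(j, 2)), Mul(-1, F, j)))
Add(-4502, Function('D')(P, 59)) = Add(-4502, Mul(Rational(-1, 21), Add(Mul(-1, 59), Mul(-57, Rational(-1, 21))))) = Add(-4502, Mul(Rational(-1, 21), Add(-59, Rational(19, 7)))) = Add(-4502, Mul(Rational(-1, 21), Rational(-394, 7))) = Add(-4502, Rational(394, 147)) = Rational(-661400, 147)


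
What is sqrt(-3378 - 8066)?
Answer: 2*I*sqrt(2861) ≈ 106.98*I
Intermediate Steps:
sqrt(-3378 - 8066) = sqrt(-11444) = 2*I*sqrt(2861)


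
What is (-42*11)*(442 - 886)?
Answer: 205128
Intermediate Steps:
(-42*11)*(442 - 886) = -462*(-444) = 205128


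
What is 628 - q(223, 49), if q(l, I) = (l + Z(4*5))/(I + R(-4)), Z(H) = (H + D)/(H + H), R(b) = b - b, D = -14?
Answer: 610977/980 ≈ 623.45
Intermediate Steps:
R(b) = 0
Z(H) = (-14 + H)/(2*H) (Z(H) = (H - 14)/(H + H) = (-14 + H)/((2*H)) = (-14 + H)*(1/(2*H)) = (-14 + H)/(2*H))
q(l, I) = (3/20 + l)/I (q(l, I) = (l + (-14 + 4*5)/(2*((4*5))))/(I + 0) = (l + (1/2)*(-14 + 20)/20)/I = (l + (1/2)*(1/20)*6)/I = (l + 3/20)/I = (3/20 + l)/I)
628 - q(223, 49) = 628 - (3/20 + 223)/49 = 628 - 4463/(49*20) = 628 - 1*4463/980 = 628 - 4463/980 = 610977/980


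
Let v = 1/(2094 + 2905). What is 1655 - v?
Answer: 8273344/4999 ≈ 1655.0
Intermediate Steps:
v = 1/4999 ≈ 0.00020004
1655 - v = 1655 - 1*1/4999 = 1655 - 1/4999 = 8273344/4999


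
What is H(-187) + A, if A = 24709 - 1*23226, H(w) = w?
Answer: 1296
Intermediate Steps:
A = 1483 (A = 24709 - 23226 = 1483)
H(-187) + A = -187 + 1483 = 1296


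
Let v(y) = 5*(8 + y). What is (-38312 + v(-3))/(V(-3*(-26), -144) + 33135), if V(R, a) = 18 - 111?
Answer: -38287/33042 ≈ -1.1587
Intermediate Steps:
v(y) = 40 + 5*y
V(R, a) = -93
(-38312 + v(-3))/(V(-3*(-26), -144) + 33135) = (-38312 + (40 + 5*(-3)))/(-93 + 33135) = (-38312 + (40 - 15))/33042 = (-38312 + 25)*(1/33042) = -38287*1/33042 = -38287/33042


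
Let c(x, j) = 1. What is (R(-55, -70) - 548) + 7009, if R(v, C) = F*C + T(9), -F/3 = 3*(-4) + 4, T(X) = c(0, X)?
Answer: 4782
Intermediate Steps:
T(X) = 1
F = 24 (F = -3*(3*(-4) + 4) = -3*(-12 + 4) = -3*(-8) = 24)
R(v, C) = 1 + 24*C (R(v, C) = 24*C + 1 = 1 + 24*C)
(R(-55, -70) - 548) + 7009 = ((1 + 24*(-70)) - 548) + 7009 = ((1 - 1680) - 548) + 7009 = (-1679 - 548) + 7009 = -2227 + 7009 = 4782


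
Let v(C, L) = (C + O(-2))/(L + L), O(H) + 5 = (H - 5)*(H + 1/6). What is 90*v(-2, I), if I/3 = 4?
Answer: 175/8 ≈ 21.875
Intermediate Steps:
I = 12 (I = 3*4 = 12)
O(H) = -5 + (-5 + H)*(⅙ + H) (O(H) = -5 + (H - 5)*(H + 1/6) = -5 + (-5 + H)*(H + 1*(⅙)) = -5 + (-5 + H)*(H + ⅙) = -5 + (-5 + H)*(⅙ + H))
v(C, L) = (47/6 + C)/(2*L) (v(C, L) = (C + (-35/6 + (-2)² - 29/6*(-2)))/(L + L) = (C + (-35/6 + 4 + 29/3))/((2*L)) = (C + 47/6)*(1/(2*L)) = (47/6 + C)*(1/(2*L)) = (47/6 + C)/(2*L))
90*v(-2, I) = 90*((1/12)*(47 + 6*(-2))/12) = 90*((1/12)*(1/12)*(47 - 12)) = 90*((1/12)*(1/12)*35) = 90*(35/144) = 175/8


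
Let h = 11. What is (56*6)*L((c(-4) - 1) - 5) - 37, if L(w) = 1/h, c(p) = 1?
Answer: -71/11 ≈ -6.4545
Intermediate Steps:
L(w) = 1/11
(56*6)*L((c(-4) - 1) - 5) - 37 = (56*6)*(1/11) - 37 = 336*(1/11) - 37 = 336/11 - 37 = -71/11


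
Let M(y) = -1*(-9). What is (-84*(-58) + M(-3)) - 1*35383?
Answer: -30502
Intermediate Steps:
M(y) = 9
(-84*(-58) + M(-3)) - 1*35383 = (-84*(-58) + 9) - 1*35383 = (4872 + 9) - 35383 = 4881 - 35383 = -30502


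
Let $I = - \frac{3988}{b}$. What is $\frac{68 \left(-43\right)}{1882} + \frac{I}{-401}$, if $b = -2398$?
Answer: $- \frac{704804492}{452431859} \approx -1.5578$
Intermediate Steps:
$I = \frac{1994}{1199}$ ($I = - \frac{3988}{-2398} = \left(-3988\right) \left(- \frac{1}{2398}\right) = \frac{1994}{1199} \approx 1.6631$)
$\frac{68 \left(-43\right)}{1882} + \frac{I}{-401} = \frac{68 \left(-43\right)}{1882} + \frac{1994}{1199 \left(-401\right)} = \left(-2924\right) \frac{1}{1882} + \frac{1994}{1199} \left(- \frac{1}{401}\right) = - \frac{1462}{941} - \frac{1994}{480799} = - \frac{704804492}{452431859}$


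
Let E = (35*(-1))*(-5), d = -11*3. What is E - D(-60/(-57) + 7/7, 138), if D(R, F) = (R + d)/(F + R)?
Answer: 155421/887 ≈ 175.22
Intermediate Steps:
d = -33
D(R, F) = (-33 + R)/(F + R) (D(R, F) = (R - 33)/(F + R) = (-33 + R)/(F + R))
E = 175 (E = -35*(-5) = 175)
E - D(-60/(-57) + 7/7, 138) = 175 - (-33 + (-60/(-57) + 7/7))/(138 + (-60/(-57) + 7/7)) = 175 - (-33 + (-60*(-1/57) + 7*(1/7)))/(138 + (-60*(-1/57) + 7*(1/7))) = 175 - (-33 + (20/19 + 1))/(138 + (20/19 + 1)) = 175 - (-33 + 39/19)/(138 + 39/19) = 175 - (-588)/(2661/19*19) = 175 - 19*(-588)/(2661*19) = 175 - 1*(-196/887) = 175 + 196/887 = 155421/887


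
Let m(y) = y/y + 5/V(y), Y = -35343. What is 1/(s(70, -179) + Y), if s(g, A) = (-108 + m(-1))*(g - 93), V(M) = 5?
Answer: -1/32905 ≈ -3.0391e-5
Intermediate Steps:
m(y) = 2 (m(y) = y/y + 5/5 = 1 + 5*(1/5) = 1 + 1 = 2)
s(g, A) = 9858 - 106*g (s(g, A) = (-108 + 2)*(g - 93) = -106*(-93 + g) = 9858 - 106*g)
1/(s(70, -179) + Y) = 1/((9858 - 106*70) - 35343) = 1/((9858 - 7420) - 35343) = 1/(2438 - 35343) = 1/(-32905) = -1/32905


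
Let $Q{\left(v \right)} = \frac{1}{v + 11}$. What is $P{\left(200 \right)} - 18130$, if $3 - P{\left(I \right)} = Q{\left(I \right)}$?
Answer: $- \frac{3824798}{211} \approx -18127.0$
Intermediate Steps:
$Q{\left(v \right)} = \frac{1}{11 + v}$
$P{\left(I \right)} = 3 - \frac{1}{11 + I}$
$P{\left(200 \right)} - 18130 = \frac{32 + 3 \cdot 200}{11 + 200} - 18130 = \frac{32 + 600}{211} - 18130 = \frac{1}{211} \cdot 632 - 18130 = \frac{632}{211} - 18130 = - \frac{3824798}{211}$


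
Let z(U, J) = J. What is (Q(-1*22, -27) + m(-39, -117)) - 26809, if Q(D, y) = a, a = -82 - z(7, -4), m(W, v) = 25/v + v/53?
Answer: -166741301/6201 ≈ -26889.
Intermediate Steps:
m(W, v) = 25/v + v/53 (m(W, v) = 25/v + v*(1/53) = 25/v + v/53)
a = -78 (a = -82 - 1*(-4) = -82 + 4 = -78)
Q(D, y) = -78
(Q(-1*22, -27) + m(-39, -117)) - 26809 = (-78 + (25/(-117) + (1/53)*(-117))) - 26809 = (-78 + (25*(-1/117) - 117/53)) - 26809 = (-78 + (-25/117 - 117/53)) - 26809 = (-78 - 15014/6201) - 26809 = -498692/6201 - 26809 = -166741301/6201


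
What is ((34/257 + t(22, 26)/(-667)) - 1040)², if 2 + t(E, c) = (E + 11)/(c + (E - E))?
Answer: 21479287738643412001/19863904127236 ≈ 1.0813e+6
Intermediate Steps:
t(E, c) = -2 + (11 + E)/c (t(E, c) = -2 + (E + 11)/(c + (E - E)) = -2 + (11 + E)/(c + 0) = -2 + (11 + E)/c)
((34/257 + t(22, 26)/(-667)) - 1040)² = ((34/257 + ((11 + 22 - 2*26)/26)/(-667)) - 1040)² = ((34*(1/257) + ((11 + 22 - 52)/26)*(-1/667)) - 1040)² = ((34/257 + ((1/26)*(-19))*(-1/667)) - 1040)² = ((34/257 - 19/26*(-1/667)) - 1040)² = ((34/257 + 19/17342) - 1040)² = (594511/4456894 - 1040)² = (-4634575249/4456894)² = 21479287738643412001/19863904127236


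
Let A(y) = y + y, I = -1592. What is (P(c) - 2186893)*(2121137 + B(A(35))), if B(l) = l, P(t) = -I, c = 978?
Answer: -4635475778307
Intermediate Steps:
A(y) = 2*y
P(t) = 1592 (P(t) = -1*(-1592) = 1592)
(P(c) - 2186893)*(2121137 + B(A(35))) = (1592 - 2186893)*(2121137 + 2*35) = -2185301*(2121137 + 70) = -2185301*2121207 = -4635475778307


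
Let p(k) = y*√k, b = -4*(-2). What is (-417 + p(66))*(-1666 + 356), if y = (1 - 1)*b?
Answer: 546270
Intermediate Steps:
b = 8
y = 0 (y = (1 - 1)*8 = 0*8 = 0)
p(k) = 0 (p(k) = 0*√k = 0)
(-417 + p(66))*(-1666 + 356) = (-417 + 0)*(-1666 + 356) = -417*(-1310) = 546270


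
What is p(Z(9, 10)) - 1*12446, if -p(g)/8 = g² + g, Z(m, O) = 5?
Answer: -12686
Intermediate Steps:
p(g) = -8*g - 8*g² (p(g) = -8*(g² + g) = -8*(g + g²) = -8*g - 8*g²)
p(Z(9, 10)) - 1*12446 = -8*5*(1 + 5) - 1*12446 = -8*5*6 - 12446 = -240 - 12446 = -12686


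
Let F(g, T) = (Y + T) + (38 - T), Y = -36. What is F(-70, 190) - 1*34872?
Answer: -34870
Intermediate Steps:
F(g, T) = 2 (F(g, T) = (-36 + T) + (38 - T) = 2)
F(-70, 190) - 1*34872 = 2 - 1*34872 = 2 - 34872 = -34870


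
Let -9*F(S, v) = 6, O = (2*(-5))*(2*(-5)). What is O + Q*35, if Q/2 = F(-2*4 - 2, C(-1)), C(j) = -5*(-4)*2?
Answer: 160/3 ≈ 53.333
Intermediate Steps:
C(j) = 40 (C(j) = 20*2 = 40)
O = 100 (O = -10*(-10) = 100)
F(S, v) = -⅔ (F(S, v) = -⅑*6 = -⅔)
Q = -4/3 (Q = 2*(-⅔) = -4/3 ≈ -1.3333)
O + Q*35 = 100 - 4/3*35 = 100 - 140/3 = 160/3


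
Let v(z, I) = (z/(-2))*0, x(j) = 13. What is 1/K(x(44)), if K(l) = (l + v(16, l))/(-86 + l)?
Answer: -73/13 ≈ -5.6154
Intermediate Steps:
v(z, I) = 0 (v(z, I) = (z*(-½))*0 = -z/2*0 = 0)
K(l) = l/(-86 + l) (K(l) = (l + 0)/(-86 + l) = l/(-86 + l))
1/K(x(44)) = 1/(13/(-86 + 13)) = 1/(13/(-73)) = 1/(13*(-1/73)) = 1/(-13/73) = -73/13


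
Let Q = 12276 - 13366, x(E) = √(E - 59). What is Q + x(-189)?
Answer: -1090 + 2*I*√62 ≈ -1090.0 + 15.748*I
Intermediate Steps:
x(E) = √(-59 + E)
Q = -1090
Q + x(-189) = -1090 + √(-59 - 189) = -1090 + √(-248) = -1090 + 2*I*√62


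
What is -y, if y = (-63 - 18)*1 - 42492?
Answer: 42573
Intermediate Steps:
y = -42573 (y = -81*1 - 42492 = -81 - 42492 = -42573)
-y = -1*(-42573) = 42573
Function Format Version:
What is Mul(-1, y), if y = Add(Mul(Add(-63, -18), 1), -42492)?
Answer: 42573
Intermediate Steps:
y = -42573 (y = Add(Mul(-81, 1), -42492) = Add(-81, -42492) = -42573)
Mul(-1, y) = Mul(-1, -42573) = 42573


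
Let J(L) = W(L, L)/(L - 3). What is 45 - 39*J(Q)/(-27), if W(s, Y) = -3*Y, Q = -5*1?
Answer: 1015/24 ≈ 42.292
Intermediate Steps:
Q = -5
J(L) = -3*L/(-3 + L) (J(L) = (-3*L)/(L - 3) = (-3*L)/(-3 + L) = -3*L/(-3 + L))
45 - 39*J(Q)/(-27) = 45 - 39*(-3*(-5)/(-3 - 5))/(-27) = 45 - 39*(-3*(-5)/(-8))*(-1)/27 = 45 - 39*(-3*(-5)*(-⅛))*(-1)/27 = 45 - (-585)*(-1)/(8*27) = 45 - 39*5/72 = 45 - 65/24 = 1015/24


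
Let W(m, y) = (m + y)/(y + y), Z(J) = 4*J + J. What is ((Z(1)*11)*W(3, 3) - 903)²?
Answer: 719104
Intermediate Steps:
Z(J) = 5*J
W(m, y) = (m + y)/(2*y) (W(m, y) = (m + y)/((2*y)) = (m + y)*(1/(2*y)) = (m + y)/(2*y))
((Z(1)*11)*W(3, 3) - 903)² = (((5*1)*11)*((½)*(3 + 3)/3) - 903)² = ((5*11)*((½)*(⅓)*6) - 903)² = (55*1 - 903)² = (55 - 903)² = (-848)² = 719104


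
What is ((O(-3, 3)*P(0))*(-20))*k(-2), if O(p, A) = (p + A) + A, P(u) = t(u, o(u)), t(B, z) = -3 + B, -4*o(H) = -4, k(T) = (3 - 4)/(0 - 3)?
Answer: 60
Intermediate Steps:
k(T) = 1/3 (k(T) = -1/(-3) = -1*(-1/3) = 1/3)
o(H) = 1 (o(H) = -1/4*(-4) = 1)
P(u) = -3 + u
O(p, A) = p + 2*A (O(p, A) = (A + p) + A = p + 2*A)
((O(-3, 3)*P(0))*(-20))*k(-2) = (((-3 + 2*3)*(-3 + 0))*(-20))*(1/3) = (((-3 + 6)*(-3))*(-20))*(1/3) = ((3*(-3))*(-20))*(1/3) = -9*(-20)*(1/3) = 180*(1/3) = 60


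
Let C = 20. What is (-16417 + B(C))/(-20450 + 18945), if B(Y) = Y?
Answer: 16397/1505 ≈ 10.895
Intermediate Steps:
(-16417 + B(C))/(-20450 + 18945) = (-16417 + 20)/(-20450 + 18945) = -16397/(-1505) = -16397*(-1/1505) = 16397/1505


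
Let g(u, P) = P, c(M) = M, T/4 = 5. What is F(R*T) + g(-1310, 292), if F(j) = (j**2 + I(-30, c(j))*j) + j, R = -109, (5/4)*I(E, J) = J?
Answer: 8552432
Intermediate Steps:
T = 20 (T = 4*5 = 20)
I(E, J) = 4*J/5
F(j) = j + 9*j**2/5 (F(j) = (j**2 + (4*j/5)*j) + j = (j**2 + 4*j**2/5) + j = 9*j**2/5 + j = j + 9*j**2/5)
F(R*T) + g(-1310, 292) = (-109*20)*(5 + 9*(-109*20))/5 + 292 = (1/5)*(-2180)*(5 + 9*(-2180)) + 292 = (1/5)*(-2180)*(5 - 19620) + 292 = (1/5)*(-2180)*(-19615) + 292 = 8552140 + 292 = 8552432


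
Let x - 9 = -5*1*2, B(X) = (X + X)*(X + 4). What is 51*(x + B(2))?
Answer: 1173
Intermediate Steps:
B(X) = 2*X*(4 + X) (B(X) = (2*X)*(4 + X) = 2*X*(4 + X))
x = -1 (x = 9 - 5*1*2 = 9 - 5*2 = 9 - 10 = -1)
51*(x + B(2)) = 51*(-1 + 2*2*(4 + 2)) = 51*(-1 + 2*2*6) = 51*(-1 + 24) = 51*23 = 1173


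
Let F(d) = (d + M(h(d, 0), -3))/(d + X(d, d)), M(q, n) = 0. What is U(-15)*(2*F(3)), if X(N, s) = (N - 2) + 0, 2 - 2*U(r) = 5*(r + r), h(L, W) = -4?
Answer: 114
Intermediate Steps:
U(r) = 1 - 5*r (U(r) = 1 - 5*(r + r)/2 = 1 - 5*2*r/2 = 1 - 5*r)
X(N, s) = -2 + N (X(N, s) = (-2 + N) + 0 = -2 + N)
F(d) = d/(-2 + 2*d) (F(d) = (d + 0)/(d + (-2 + d)) = d/(-2 + 2*d))
U(-15)*(2*F(3)) = (1 - 5*(-15))*(2*((½)*3/(-1 + 3))) = (1 + 75)*(2*((½)*3/2)) = 76*(2*((½)*3*(½))) = 76*(2*(¾)) = 76*(3/2) = 114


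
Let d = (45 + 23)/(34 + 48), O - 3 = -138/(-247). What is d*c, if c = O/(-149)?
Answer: -29886/1508923 ≈ -0.019806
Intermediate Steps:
O = 879/247 (O = 3 - 138/(-247) = 3 - 138*(-1/247) = 3 + 138/247 = 879/247 ≈ 3.5587)
d = 34/41 (d = 68/82 = 68*(1/82) = 34/41 ≈ 0.82927)
c = -879/36803 (c = (879/247)/(-149) = (879/247)*(-1/149) = -879/36803 ≈ -0.023884)
d*c = (34/41)*(-879/36803) = -29886/1508923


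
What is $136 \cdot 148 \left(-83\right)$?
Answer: $-1670624$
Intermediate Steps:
$136 \cdot 148 \left(-83\right) = 20128 \left(-83\right) = -1670624$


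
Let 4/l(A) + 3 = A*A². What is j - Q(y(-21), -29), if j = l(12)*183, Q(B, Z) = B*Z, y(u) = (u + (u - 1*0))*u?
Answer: 14707594/575 ≈ 25578.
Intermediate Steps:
l(A) = 4/(-3 + A³) (l(A) = 4/(-3 + A*A²) = 4/(-3 + A³))
y(u) = 2*u² (y(u) = (u + (u + 0))*u = (u + u)*u = (2*u)*u = 2*u²)
j = 244/575 (j = (4/(-3 + 12³))*183 = (4/(-3 + 1728))*183 = (4/1725)*183 = 244/575 ≈ 0.42435)
j - Q(y(-21), -29) = 244/575 - 2*(-21)²*(-29) = 244/575 - 2*441*(-29) = 244/575 - 882*(-29) = 244/575 - 1*(-25578) = 244/575 + 25578 = 14707594/575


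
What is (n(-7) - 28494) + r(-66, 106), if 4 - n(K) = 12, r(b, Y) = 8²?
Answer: -28438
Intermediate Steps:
r(b, Y) = 64
n(K) = -8 (n(K) = 4 - 1*12 = 4 - 12 = -8)
(n(-7) - 28494) + r(-66, 106) = (-8 - 28494) + 64 = -28502 + 64 = -28438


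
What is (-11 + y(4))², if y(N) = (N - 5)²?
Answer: 100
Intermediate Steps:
y(N) = (-5 + N)²
(-11 + y(4))² = (-11 + (-5 + 4)²)² = (-11 + (-1)²)² = (-11 + 1)² = (-10)² = 100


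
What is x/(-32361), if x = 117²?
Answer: -4563/10787 ≈ -0.42301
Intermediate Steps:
x = 13689
x/(-32361) = 13689/(-32361) = 13689*(-1/32361) = -4563/10787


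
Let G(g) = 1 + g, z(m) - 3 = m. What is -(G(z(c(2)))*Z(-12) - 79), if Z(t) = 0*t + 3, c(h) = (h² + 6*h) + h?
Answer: 13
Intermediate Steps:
c(h) = h² + 7*h
z(m) = 3 + m
Z(t) = 3 (Z(t) = 0 + 3 = 3)
-(G(z(c(2)))*Z(-12) - 79) = -((1 + (3 + 2*(7 + 2)))*3 - 79) = -((1 + (3 + 2*9))*3 - 79) = -((1 + (3 + 18))*3 - 79) = -((1 + 21)*3 - 79) = -(22*3 - 79) = -(66 - 79) = -1*(-13) = 13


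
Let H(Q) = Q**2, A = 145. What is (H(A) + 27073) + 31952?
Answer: 80050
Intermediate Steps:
(H(A) + 27073) + 31952 = (145**2 + 27073) + 31952 = (21025 + 27073) + 31952 = 48098 + 31952 = 80050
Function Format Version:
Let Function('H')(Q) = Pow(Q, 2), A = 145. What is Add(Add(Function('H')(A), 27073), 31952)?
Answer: 80050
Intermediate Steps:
Add(Add(Function('H')(A), 27073), 31952) = Add(Add(Pow(145, 2), 27073), 31952) = Add(Add(21025, 27073), 31952) = Add(48098, 31952) = 80050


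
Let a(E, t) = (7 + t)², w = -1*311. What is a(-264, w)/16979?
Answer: 92416/16979 ≈ 5.4430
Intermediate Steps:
w = -311
a(-264, w)/16979 = (7 - 311)²/16979 = (-304)²*(1/16979) = 92416*(1/16979) = 92416/16979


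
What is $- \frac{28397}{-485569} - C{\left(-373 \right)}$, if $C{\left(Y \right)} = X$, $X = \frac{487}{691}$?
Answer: $- \frac{216849776}{335528179} \approx -0.64629$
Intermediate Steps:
$X = \frac{487}{691}$ ($X = 487 \cdot \frac{1}{691} = \frac{487}{691} \approx 0.70478$)
$C{\left(Y \right)} = \frac{487}{691}$
$- \frac{28397}{-485569} - C{\left(-373 \right)} = - \frac{28397}{-485569} - \frac{487}{691} = \left(-28397\right) \left(- \frac{1}{485569}\right) - \frac{487}{691} = \frac{28397}{485569} - \frac{487}{691} = - \frac{216849776}{335528179}$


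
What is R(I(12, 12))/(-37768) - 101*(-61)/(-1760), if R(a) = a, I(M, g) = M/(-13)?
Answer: -378116413/108016480 ≈ -3.5005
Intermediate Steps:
I(M, g) = -M/13 (I(M, g) = M*(-1/13) = -M/13)
R(I(12, 12))/(-37768) - 101*(-61)/(-1760) = -1/13*12/(-37768) - 101*(-61)/(-1760) = -12/13*(-1/37768) + 6161*(-1/1760) = 3/122746 - 6161/1760 = -378116413/108016480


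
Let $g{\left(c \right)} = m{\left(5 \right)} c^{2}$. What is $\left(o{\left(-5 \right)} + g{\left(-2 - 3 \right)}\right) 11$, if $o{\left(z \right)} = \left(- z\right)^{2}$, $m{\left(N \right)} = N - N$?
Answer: $275$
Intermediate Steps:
$m{\left(N \right)} = 0$
$o{\left(z \right)} = z^{2}$
$g{\left(c \right)} = 0$ ($g{\left(c \right)} = 0 c^{2} = 0$)
$\left(o{\left(-5 \right)} + g{\left(-2 - 3 \right)}\right) 11 = \left(\left(-5\right)^{2} + 0\right) 11 = \left(25 + 0\right) 11 = 25 \cdot 11 = 275$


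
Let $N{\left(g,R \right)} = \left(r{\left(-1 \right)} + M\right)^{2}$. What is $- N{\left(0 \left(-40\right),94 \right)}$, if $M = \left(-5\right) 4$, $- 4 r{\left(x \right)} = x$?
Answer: $- \frac{6241}{16} \approx -390.06$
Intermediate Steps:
$r{\left(x \right)} = - \frac{x}{4}$
$M = -20$
$N{\left(g,R \right)} = \frac{6241}{16}$ ($N{\left(g,R \right)} = \left(\left(- \frac{1}{4}\right) \left(-1\right) - 20\right)^{2} = \left(\frac{1}{4} - 20\right)^{2} = \left(- \frac{79}{4}\right)^{2} = \frac{6241}{16}$)
$- N{\left(0 \left(-40\right),94 \right)} = \left(-1\right) \frac{6241}{16} = - \frac{6241}{16}$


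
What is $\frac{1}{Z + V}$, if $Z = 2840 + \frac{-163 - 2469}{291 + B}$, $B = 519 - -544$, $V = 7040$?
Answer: $\frac{677}{6687444} \approx 0.00010123$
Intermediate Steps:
$B = 1063$ ($B = 519 + 544 = 1063$)
$Z = \frac{1921364}{677}$ ($Z = 2840 + \frac{-163 - 2469}{291 + 1063} = 2840 - \frac{2632}{1354} = 2840 - \frac{1316}{677} = \frac{1921364}{677} \approx 2838.1$)
$\frac{1}{Z + V} = \frac{1}{\frac{1921364}{677} + 7040} = \frac{1}{\frac{6687444}{677}} = \frac{677}{6687444}$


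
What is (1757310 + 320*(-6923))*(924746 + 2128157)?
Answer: -1398382219150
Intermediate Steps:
(1757310 + 320*(-6923))*(924746 + 2128157) = (1757310 - 2215360)*3052903 = -458050*3052903 = -1398382219150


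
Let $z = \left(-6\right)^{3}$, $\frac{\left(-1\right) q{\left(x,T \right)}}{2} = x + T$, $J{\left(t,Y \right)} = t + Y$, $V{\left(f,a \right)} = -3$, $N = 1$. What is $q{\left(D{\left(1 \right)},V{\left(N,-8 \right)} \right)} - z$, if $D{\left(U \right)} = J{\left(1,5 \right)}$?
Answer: $210$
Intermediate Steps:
$J{\left(t,Y \right)} = Y + t$
$D{\left(U \right)} = 6$ ($D{\left(U \right)} = 5 + 1 = 6$)
$q{\left(x,T \right)} = - 2 T - 2 x$ ($q{\left(x,T \right)} = - 2 \left(x + T\right) = - 2 \left(T + x\right) = - 2 T - 2 x$)
$z = -216$
$q{\left(D{\left(1 \right)},V{\left(N,-8 \right)} \right)} - z = \left(\left(-2\right) \left(-3\right) - 12\right) - -216 = \left(6 - 12\right) + 216 = -6 + 216 = 210$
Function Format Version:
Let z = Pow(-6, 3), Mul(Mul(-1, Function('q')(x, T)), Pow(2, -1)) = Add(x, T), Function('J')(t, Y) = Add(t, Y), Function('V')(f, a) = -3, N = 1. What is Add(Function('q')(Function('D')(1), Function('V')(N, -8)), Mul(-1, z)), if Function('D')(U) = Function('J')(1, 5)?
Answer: 210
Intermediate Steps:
Function('J')(t, Y) = Add(Y, t)
Function('D')(U) = 6 (Function('D')(U) = Add(5, 1) = 6)
Function('q')(x, T) = Add(Mul(-2, T), Mul(-2, x)) (Function('q')(x, T) = Mul(-2, Add(x, T)) = Mul(-2, Add(T, x)) = Add(Mul(-2, T), Mul(-2, x)))
z = -216
Add(Function('q')(Function('D')(1), Function('V')(N, -8)), Mul(-1, z)) = Add(Add(Mul(-2, -3), Mul(-2, 6)), Mul(-1, -216)) = Add(Add(6, -12), 216) = Add(-6, 216) = 210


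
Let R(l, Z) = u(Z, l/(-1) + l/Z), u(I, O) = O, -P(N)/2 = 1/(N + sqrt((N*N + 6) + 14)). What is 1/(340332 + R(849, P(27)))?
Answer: 218681/71642089650 + 283*sqrt(749)/71642089650 ≈ 3.1605e-6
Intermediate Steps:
P(N) = -2/(N + sqrt(20 + N**2)) (P(N) = -2/(N + sqrt((N*N + 6) + 14)) = -2/(N + sqrt((N**2 + 6) + 14)) = -2/(N + sqrt((6 + N**2) + 14)) = -2/(N + sqrt(20 + N**2)))
R(l, Z) = -l + l/Z (R(l, Z) = l/(-1) + l/Z = l*(-1) + l/Z = -l + l/Z)
1/(340332 + R(849, P(27))) = 1/(340332 + (-1*849 + 849/((-2/(27 + sqrt(20 + 27**2)))))) = 1/(340332 + (-849 + 849/((-2/(27 + sqrt(20 + 729)))))) = 1/(340332 + (-849 + 849/((-2/(27 + sqrt(749)))))) = 1/(340332 + (-849 + 849*(-27/2 - sqrt(749)/2))) = 1/(340332 + (-849 + (-22923/2 - 849*sqrt(749)/2))) = 1/(340332 + (-24621/2 - 849*sqrt(749)/2)) = 1/(656043/2 - 849*sqrt(749)/2)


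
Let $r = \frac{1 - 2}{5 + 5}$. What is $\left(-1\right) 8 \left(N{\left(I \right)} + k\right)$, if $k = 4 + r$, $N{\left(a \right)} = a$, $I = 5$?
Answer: $- \frac{356}{5} \approx -71.2$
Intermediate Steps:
$r = - \frac{1}{10} \approx -0.1$
$k = \frac{39}{10}$ ($k = 4 - \frac{1}{10} = \frac{39}{10} \approx 3.9$)
$\left(-1\right) 8 \left(N{\left(I \right)} + k\right) = \left(-1\right) 8 \left(5 + \frac{39}{10}\right) = \left(-8\right) \frac{89}{10} = - \frac{356}{5}$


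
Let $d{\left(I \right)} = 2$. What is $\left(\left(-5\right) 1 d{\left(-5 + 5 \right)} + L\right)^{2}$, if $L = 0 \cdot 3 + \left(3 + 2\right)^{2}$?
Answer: $225$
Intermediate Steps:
$L = 25$ ($L = 0 + 5^{2} = 0 + 25 = 25$)
$\left(\left(-5\right) 1 d{\left(-5 + 5 \right)} + L\right)^{2} = \left(\left(-5\right) 1 \cdot 2 + 25\right)^{2} = \left(\left(-5\right) 2 + 25\right)^{2} = \left(-10 + 25\right)^{2} = 15^{2} = 225$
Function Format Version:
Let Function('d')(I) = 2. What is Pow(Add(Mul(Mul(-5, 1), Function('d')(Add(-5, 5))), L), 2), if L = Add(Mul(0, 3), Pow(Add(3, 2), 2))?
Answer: 225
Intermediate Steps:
L = 25 (L = Add(0, Pow(5, 2)) = Add(0, 25) = 25)
Pow(Add(Mul(Mul(-5, 1), Function('d')(Add(-5, 5))), L), 2) = Pow(Add(Mul(Mul(-5, 1), 2), 25), 2) = Pow(Add(Mul(-5, 2), 25), 2) = Pow(Add(-10, 25), 2) = Pow(15, 2) = 225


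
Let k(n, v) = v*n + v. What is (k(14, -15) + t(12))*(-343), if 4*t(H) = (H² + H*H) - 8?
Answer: 53165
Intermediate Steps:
t(H) = -2 + H²/2 (t(H) = ((H² + H*H) - 8)/4 = ((H² + H²) - 8)/4 = (2*H² - 8)/4 = (-8 + 2*H²)/4 = -2 + H²/2)
k(n, v) = v + n*v (k(n, v) = n*v + v = v + n*v)
(k(14, -15) + t(12))*(-343) = (-15*(1 + 14) + (-2 + (½)*12²))*(-343) = (-15*15 + (-2 + (½)*144))*(-343) = (-225 + (-2 + 72))*(-343) = (-225 + 70)*(-343) = -155*(-343) = 53165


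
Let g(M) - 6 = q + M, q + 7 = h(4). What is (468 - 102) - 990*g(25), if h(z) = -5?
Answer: -18444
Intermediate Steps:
q = -12 (q = -7 - 5 = -12)
g(M) = -6 + M (g(M) = 6 + (-12 + M) = -6 + M)
(468 - 102) - 990*g(25) = (468 - 102) - 990*(-6 + 25) = 366 - 990*19 = 366 - 18810 = -18444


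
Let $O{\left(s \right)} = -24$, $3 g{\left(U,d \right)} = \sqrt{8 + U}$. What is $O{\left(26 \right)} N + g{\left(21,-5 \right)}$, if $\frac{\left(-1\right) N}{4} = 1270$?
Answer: $121920 + \frac{\sqrt{29}}{3} \approx 1.2192 \cdot 10^{5}$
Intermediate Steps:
$N = -5080$ ($N = \left(-4\right) 1270 = -5080$)
$g{\left(U,d \right)} = \frac{\sqrt{8 + U}}{3}$
$O{\left(26 \right)} N + g{\left(21,-5 \right)} = \left(-24\right) \left(-5080\right) + \frac{\sqrt{8 + 21}}{3} = 121920 + \frac{\sqrt{29}}{3}$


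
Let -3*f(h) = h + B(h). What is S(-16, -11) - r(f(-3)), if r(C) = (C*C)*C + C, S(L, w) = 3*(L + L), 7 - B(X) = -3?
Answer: -2186/27 ≈ -80.963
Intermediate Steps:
B(X) = 10 (B(X) = 7 - 1*(-3) = 7 + 3 = 10)
S(L, w) = 6*L (S(L, w) = 3*(2*L) = 6*L)
f(h) = -10/3 - h/3 (f(h) = -(h + 10)/3 = -(10 + h)/3 = -10/3 - h/3)
r(C) = C + C**3 (r(C) = C**2*C + C = C**3 + C = C + C**3)
S(-16, -11) - r(f(-3)) = 6*(-16) - ((-10/3 - 1/3*(-3)) + (-10/3 - 1/3*(-3))**3) = -96 - ((-10/3 + 1) + (-10/3 + 1)**3) = -96 - (-7/3 + (-7/3)**3) = -96 - (-7/3 - 343/27) = -96 - 1*(-406/27) = -96 + 406/27 = -2186/27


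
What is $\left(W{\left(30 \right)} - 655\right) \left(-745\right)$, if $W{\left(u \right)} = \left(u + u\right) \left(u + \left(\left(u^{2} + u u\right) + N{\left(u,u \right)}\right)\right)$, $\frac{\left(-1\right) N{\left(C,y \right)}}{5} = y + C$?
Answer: $-67903025$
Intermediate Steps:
$N{\left(C,y \right)} = - 5 C - 5 y$ ($N{\left(C,y \right)} = - 5 \left(y + C\right) = - 5 \left(C + y\right) = - 5 C - 5 y$)
$W{\left(u \right)} = 2 u \left(- 9 u + 2 u^{2}\right)$ ($W{\left(u \right)} = \left(u + u\right) \left(u - \left(- u^{2} + 10 u - u u\right)\right) = 2 u \left(u - \left(- 2 u^{2} + 10 u\right)\right) = 2 u \left(u + \left(2 u^{2} - 10 u\right)\right) = 2 u \left(u + \left(- 10 u + 2 u^{2}\right)\right) = 2 u \left(- 9 u + 2 u^{2}\right)$)
$\left(W{\left(30 \right)} - 655\right) \left(-745\right) = \left(30^{2} \left(-18 + 4 \cdot 30\right) - 655\right) \left(-745\right) = \left(900 \left(-18 + 120\right) - 655\right) \left(-745\right) = \left(900 \cdot 102 - 655\right) \left(-745\right) = \left(91800 - 655\right) \left(-745\right) = 91145 \left(-745\right) = -67903025$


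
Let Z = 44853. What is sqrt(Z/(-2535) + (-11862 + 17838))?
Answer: sqrt(25173845)/65 ≈ 77.190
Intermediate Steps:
sqrt(Z/(-2535) + (-11862 + 17838)) = sqrt(44853/(-2535) + (-11862 + 17838)) = sqrt(44853*(-1/2535) + 5976) = sqrt(-14951/845 + 5976) = sqrt(5034769/845) = sqrt(25173845)/65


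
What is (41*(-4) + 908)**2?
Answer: 553536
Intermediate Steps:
(41*(-4) + 908)**2 = (-164 + 908)**2 = 744**2 = 553536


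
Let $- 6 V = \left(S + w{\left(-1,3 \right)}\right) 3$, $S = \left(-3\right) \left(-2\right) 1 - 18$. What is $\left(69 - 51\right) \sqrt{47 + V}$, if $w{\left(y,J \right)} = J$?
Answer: $9 \sqrt{206} \approx 129.17$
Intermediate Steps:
$S = -12$ ($S = 6 \cdot 1 - 18 = 6 - 18 = -12$)
$V = \frac{9}{2}$ ($V = - \frac{\left(-12 + 3\right) 3}{6} = - \frac{\left(-9\right) 3}{6} = \left(- \frac{1}{6}\right) \left(-27\right) = \frac{9}{2} \approx 4.5$)
$\left(69 - 51\right) \sqrt{47 + V} = \left(69 - 51\right) \sqrt{47 + \frac{9}{2}} = 18 \sqrt{\frac{103}{2}} = 18 \frac{\sqrt{206}}{2} = 9 \sqrt{206}$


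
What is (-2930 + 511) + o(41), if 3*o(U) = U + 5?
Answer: -7211/3 ≈ -2403.7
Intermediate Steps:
o(U) = 5/3 + U/3 (o(U) = (U + 5)/3 = (5 + U)/3 = 5/3 + U/3)
(-2930 + 511) + o(41) = (-2930 + 511) + (5/3 + (⅓)*41) = -2419 + (5/3 + 41/3) = -2419 + 46/3 = -7211/3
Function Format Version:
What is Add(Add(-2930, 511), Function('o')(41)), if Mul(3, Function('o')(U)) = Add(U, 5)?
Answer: Rational(-7211, 3) ≈ -2403.7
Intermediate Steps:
Function('o')(U) = Add(Rational(5, 3), Mul(Rational(1, 3), U)) (Function('o')(U) = Mul(Rational(1, 3), Add(U, 5)) = Mul(Rational(1, 3), Add(5, U)) = Add(Rational(5, 3), Mul(Rational(1, 3), U)))
Add(Add(-2930, 511), Function('o')(41)) = Add(Add(-2930, 511), Add(Rational(5, 3), Mul(Rational(1, 3), 41))) = Add(-2419, Add(Rational(5, 3), Rational(41, 3))) = Add(-2419, Rational(46, 3)) = Rational(-7211, 3)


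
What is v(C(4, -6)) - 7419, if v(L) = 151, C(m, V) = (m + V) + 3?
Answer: -7268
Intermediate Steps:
C(m, V) = 3 + V + m (C(m, V) = (V + m) + 3 = 3 + V + m)
v(C(4, -6)) - 7419 = 151 - 7419 = -7268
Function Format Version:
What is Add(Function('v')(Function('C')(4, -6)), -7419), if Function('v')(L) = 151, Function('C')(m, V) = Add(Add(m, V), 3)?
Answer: -7268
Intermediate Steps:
Function('C')(m, V) = Add(3, V, m) (Function('C')(m, V) = Add(Add(V, m), 3) = Add(3, V, m))
Add(Function('v')(Function('C')(4, -6)), -7419) = Add(151, -7419) = -7268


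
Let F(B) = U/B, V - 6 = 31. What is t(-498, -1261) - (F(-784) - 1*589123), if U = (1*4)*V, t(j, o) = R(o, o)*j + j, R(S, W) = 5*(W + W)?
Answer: 1346207417/196 ≈ 6.8684e+6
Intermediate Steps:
R(S, W) = 10*W (R(S, W) = 5*(2*W) = 10*W)
V = 37 (V = 6 + 31 = 37)
t(j, o) = j + 10*j*o (t(j, o) = (10*o)*j + j = 10*j*o + j = j + 10*j*o)
U = 148 (U = (1*4)*37 = 4*37 = 148)
F(B) = 148/B
t(-498, -1261) - (F(-784) - 1*589123) = -498*(1 + 10*(-1261)) - (148/(-784) - 1*589123) = -498*(1 - 12610) - (148*(-1/784) - 589123) = -498*(-12609) - (-37/196 - 589123) = 6279282 - 1*(-115468145/196) = 6279282 + 115468145/196 = 1346207417/196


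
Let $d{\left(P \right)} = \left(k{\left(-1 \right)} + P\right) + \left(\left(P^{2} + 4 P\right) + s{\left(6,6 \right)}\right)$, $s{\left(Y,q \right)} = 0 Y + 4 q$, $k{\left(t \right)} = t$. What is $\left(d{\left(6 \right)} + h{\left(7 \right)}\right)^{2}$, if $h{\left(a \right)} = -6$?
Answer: $6889$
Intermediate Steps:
$s{\left(Y,q \right)} = 4 q$ ($s{\left(Y,q \right)} = 0 + 4 q = 4 q$)
$d{\left(P \right)} = 23 + P^{2} + 5 P$ ($d{\left(P \right)} = \left(-1 + P\right) + \left(\left(P^{2} + 4 P\right) + 4 \cdot 6\right) = \left(-1 + P\right) + \left(\left(P^{2} + 4 P\right) + 24\right) = \left(-1 + P\right) + \left(24 + P^{2} + 4 P\right) = 23 + P^{2} + 5 P$)
$\left(d{\left(6 \right)} + h{\left(7 \right)}\right)^{2} = \left(\left(23 + 6^{2} + 5 \cdot 6\right) - 6\right)^{2} = \left(\left(23 + 36 + 30\right) - 6\right)^{2} = \left(89 - 6\right)^{2} = 83^{2} = 6889$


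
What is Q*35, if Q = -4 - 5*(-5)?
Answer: 735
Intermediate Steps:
Q = 21 (Q = -4 + 25 = 21)
Q*35 = 21*35 = 735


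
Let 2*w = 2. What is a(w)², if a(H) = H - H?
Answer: 0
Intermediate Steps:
w = 1 (w = (½)*2 = 1)
a(H) = 0
a(w)² = 0² = 0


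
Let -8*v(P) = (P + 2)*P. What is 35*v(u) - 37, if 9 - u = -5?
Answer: -1017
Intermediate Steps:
u = 14 (u = 9 - 1*(-5) = 9 + 5 = 14)
v(P) = -P*(2 + P)/8 (v(P) = -(P + 2)*P/8 = -(2 + P)*P/8 = -P*(2 + P)/8)
35*v(u) - 37 = 35*(-1/8*14*(2 + 14)) - 37 = 35*(-1/8*14*16) - 37 = 35*(-28) - 37 = -980 - 37 = -1017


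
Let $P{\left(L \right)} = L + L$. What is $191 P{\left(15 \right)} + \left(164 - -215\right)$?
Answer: $6109$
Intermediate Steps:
$P{\left(L \right)} = 2 L$
$191 P{\left(15 \right)} + \left(164 - -215\right) = 191 \cdot 2 \cdot 15 + \left(164 - -215\right) = 191 \cdot 30 + \left(164 + 215\right) = 5730 + 379 = 6109$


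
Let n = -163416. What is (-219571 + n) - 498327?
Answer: -881314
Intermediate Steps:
(-219571 + n) - 498327 = (-219571 - 163416) - 498327 = -382987 - 498327 = -881314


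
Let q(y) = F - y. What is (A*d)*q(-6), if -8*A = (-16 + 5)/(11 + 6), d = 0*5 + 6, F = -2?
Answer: 33/17 ≈ 1.9412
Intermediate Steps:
q(y) = -2 - y
d = 6 (d = 0 + 6 = 6)
A = 11/136 (A = -(-16 + 5)/(8*(11 + 6)) = -(-11)/(8*17) = -⅛*(-11/17) = 11/136 ≈ 0.080882)
(A*d)*q(-6) = ((11/136)*6)*(-2 - 1*(-6)) = 33*(-2 + 6)/68 = (33/68)*4 = 33/17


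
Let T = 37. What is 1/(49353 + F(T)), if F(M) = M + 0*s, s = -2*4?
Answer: 1/49390 ≈ 2.0247e-5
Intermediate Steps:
s = -8
F(M) = M (F(M) = M + 0*(-8) = M + 0 = M)
1/(49353 + F(T)) = 1/(49353 + 37) = 1/49390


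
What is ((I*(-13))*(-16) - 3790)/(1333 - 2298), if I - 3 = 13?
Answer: 462/965 ≈ 0.47876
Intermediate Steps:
I = 16 (I = 3 + 13 = 16)
((I*(-13))*(-16) - 3790)/(1333 - 2298) = ((16*(-13))*(-16) - 3790)/(1333 - 2298) = (-208*(-16) - 3790)/(-965) = (3328 - 3790)*(-1/965) = -462*(-1/965) = 462/965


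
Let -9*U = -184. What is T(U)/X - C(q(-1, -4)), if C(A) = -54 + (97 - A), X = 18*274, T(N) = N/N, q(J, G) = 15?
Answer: -138095/4932 ≈ -28.000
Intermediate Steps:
U = 184/9 (U = -⅑*(-184) = 184/9 ≈ 20.444)
T(N) = 1
X = 4932
C(A) = 43 - A
T(U)/X - C(q(-1, -4)) = 1/4932 - (43 - 1*15) = 1*(1/4932) - (43 - 15) = 1/4932 - 1*28 = 1/4932 - 28 = -138095/4932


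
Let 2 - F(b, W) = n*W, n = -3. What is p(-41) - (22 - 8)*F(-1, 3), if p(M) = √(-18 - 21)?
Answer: -154 + I*√39 ≈ -154.0 + 6.245*I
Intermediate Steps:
p(M) = I*√39 (p(M) = √(-39) = I*√39)
F(b, W) = 2 + 3*W (F(b, W) = 2 - (-3)*W = 2 + 3*W)
p(-41) - (22 - 8)*F(-1, 3) = I*√39 - (22 - 8)*(2 + 3*3) = I*√39 - 14*(2 + 9) = I*√39 - 14*11 = I*√39 - 1*154 = I*√39 - 154 = -154 + I*√39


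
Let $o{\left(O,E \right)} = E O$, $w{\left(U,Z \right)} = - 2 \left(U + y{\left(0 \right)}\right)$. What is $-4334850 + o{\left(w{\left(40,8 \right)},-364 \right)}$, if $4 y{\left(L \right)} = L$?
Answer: $-4305730$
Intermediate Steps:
$y{\left(L \right)} = \frac{L}{4}$
$w{\left(U,Z \right)} = - 2 U$ ($w{\left(U,Z \right)} = - 2 \left(U + \frac{1}{4} \cdot 0\right) = - 2 \left(U + 0\right) = - 2 U$)
$-4334850 + o{\left(w{\left(40,8 \right)},-364 \right)} = -4334850 - 364 \left(\left(-2\right) 40\right) = -4334850 - -29120 = -4334850 + 29120 = -4305730$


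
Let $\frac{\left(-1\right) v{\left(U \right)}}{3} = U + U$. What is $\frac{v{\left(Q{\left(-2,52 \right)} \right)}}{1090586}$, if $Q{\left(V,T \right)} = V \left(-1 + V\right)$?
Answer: $- \frac{18}{545293} \approx -3.301 \cdot 10^{-5}$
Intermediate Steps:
$v{\left(U \right)} = - 6 U$ ($v{\left(U \right)} = - 3 \left(U + U\right) = - 3 \cdot 2 U = - 6 U$)
$\frac{v{\left(Q{\left(-2,52 \right)} \right)}}{1090586} = \frac{\left(-6\right) \left(- 2 \left(-1 - 2\right)\right)}{1090586} = - 6 \left(\left(-2\right) \left(-3\right)\right) \frac{1}{1090586} = \left(-6\right) 6 \cdot \frac{1}{1090586} = \left(-36\right) \frac{1}{1090586} = - \frac{18}{545293}$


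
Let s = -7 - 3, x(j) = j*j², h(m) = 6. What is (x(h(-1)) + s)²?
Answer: 42436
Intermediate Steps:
x(j) = j³
s = -10
(x(h(-1)) + s)² = (6³ - 10)² = (216 - 10)² = 206² = 42436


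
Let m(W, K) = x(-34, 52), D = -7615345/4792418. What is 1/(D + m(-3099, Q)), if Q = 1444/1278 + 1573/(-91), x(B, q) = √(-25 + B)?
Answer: -36495916454210/1413062426385741 - 22967270286724*I*√59/1413062426385741 ≈ -0.025828 - 0.12485*I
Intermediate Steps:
D = -7615345/4792418 (D = -7615345*1/4792418 = -7615345/4792418 ≈ -1.5890)
Q = -72265/4473 (Q = 1444*(1/1278) + 1573*(-1/91) = 722/639 - 121/7 = -72265/4473 ≈ -16.156)
m(W, K) = I*√59 (m(W, K) = √(-25 - 34) = √(-59) = I*√59)
1/(D + m(-3099, Q)) = 1/(-7615345/4792418 + I*√59)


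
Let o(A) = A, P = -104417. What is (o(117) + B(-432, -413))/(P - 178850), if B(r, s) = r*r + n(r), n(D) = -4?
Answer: -186737/283267 ≈ -0.65923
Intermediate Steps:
B(r, s) = -4 + r**2 (B(r, s) = r*r - 4 = r**2 - 4 = -4 + r**2)
(o(117) + B(-432, -413))/(P - 178850) = (117 + (-4 + (-432)**2))/(-104417 - 178850) = (117 + (-4 + 186624))/(-283267) = (117 + 186620)*(-1/283267) = 186737*(-1/283267) = -186737/283267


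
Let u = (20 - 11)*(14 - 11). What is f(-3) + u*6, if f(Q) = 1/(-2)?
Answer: 323/2 ≈ 161.50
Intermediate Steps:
f(Q) = -½ (f(Q) = 1*(-½) = -½)
u = 27 (u = 9*3 = 27)
f(-3) + u*6 = -½ + 27*6 = -½ + 162 = 323/2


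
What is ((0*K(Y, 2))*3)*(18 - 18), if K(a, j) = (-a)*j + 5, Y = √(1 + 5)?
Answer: 0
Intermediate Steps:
Y = √6 ≈ 2.4495
K(a, j) = 5 - a*j (K(a, j) = -a*j + 5 = 5 - a*j)
((0*K(Y, 2))*3)*(18 - 18) = ((0*(5 - 1*√6*2))*3)*(18 - 18) = ((0*(5 - 2*√6))*3)*0 = (0*3)*0 = 0*0 = 0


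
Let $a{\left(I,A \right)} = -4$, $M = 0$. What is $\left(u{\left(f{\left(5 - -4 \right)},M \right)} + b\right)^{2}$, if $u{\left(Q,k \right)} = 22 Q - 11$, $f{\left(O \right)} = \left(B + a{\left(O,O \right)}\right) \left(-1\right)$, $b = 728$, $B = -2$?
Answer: $720801$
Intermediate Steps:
$f{\left(O \right)} = 6$ ($f{\left(O \right)} = \left(-2 - 4\right) \left(-1\right) = \left(-6\right) \left(-1\right) = 6$)
$u{\left(Q,k \right)} = -11 + 22 Q$
$\left(u{\left(f{\left(5 - -4 \right)},M \right)} + b\right)^{2} = \left(\left(-11 + 22 \cdot 6\right) + 728\right)^{2} = \left(\left(-11 + 132\right) + 728\right)^{2} = \left(121 + 728\right)^{2} = 849^{2} = 720801$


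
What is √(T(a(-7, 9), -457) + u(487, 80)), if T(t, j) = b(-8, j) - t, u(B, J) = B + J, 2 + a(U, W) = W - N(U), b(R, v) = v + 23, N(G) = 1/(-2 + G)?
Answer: √1133/3 ≈ 11.220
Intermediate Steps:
b(R, v) = 23 + v
a(U, W) = -2 + W - 1/(-2 + U) (a(U, W) = -2 + (W - 1/(-2 + U)) = -2 + W - 1/(-2 + U))
T(t, j) = 23 + j - t (T(t, j) = (23 + j) - t = 23 + j - t)
√(T(a(-7, 9), -457) + u(487, 80)) = √((23 - 457 - (-1 + (-2 - 7)*(-2 + 9))/(-2 - 7)) + (487 + 80)) = √((23 - 457 - (-1 - 9*7)/(-9)) + 567) = √((23 - 457 - (-1)*(-1 - 63)/9) + 567) = √((23 - 457 - (-1)*(-64)/9) + 567) = √((23 - 457 - 1*64/9) + 567) = √((23 - 457 - 64/9) + 567) = √(-3970/9 + 567) = √(1133/9) = √1133/3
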